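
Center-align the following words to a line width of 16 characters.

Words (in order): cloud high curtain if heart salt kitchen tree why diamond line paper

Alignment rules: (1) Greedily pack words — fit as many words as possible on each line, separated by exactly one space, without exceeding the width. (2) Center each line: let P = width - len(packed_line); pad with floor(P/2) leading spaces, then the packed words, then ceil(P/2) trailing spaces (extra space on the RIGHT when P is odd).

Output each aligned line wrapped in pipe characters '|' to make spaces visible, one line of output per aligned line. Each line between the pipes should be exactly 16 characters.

Answer: |   cloud high   |
|curtain if heart|
|  salt kitchen  |
|tree why diamond|
|   line paper   |

Derivation:
Line 1: ['cloud', 'high'] (min_width=10, slack=6)
Line 2: ['curtain', 'if', 'heart'] (min_width=16, slack=0)
Line 3: ['salt', 'kitchen'] (min_width=12, slack=4)
Line 4: ['tree', 'why', 'diamond'] (min_width=16, slack=0)
Line 5: ['line', 'paper'] (min_width=10, slack=6)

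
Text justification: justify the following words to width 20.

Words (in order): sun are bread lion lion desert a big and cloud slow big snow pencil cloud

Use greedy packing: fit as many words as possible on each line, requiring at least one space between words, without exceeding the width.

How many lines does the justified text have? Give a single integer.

Line 1: ['sun', 'are', 'bread', 'lion'] (min_width=18, slack=2)
Line 2: ['lion', 'desert', 'a', 'big'] (min_width=17, slack=3)
Line 3: ['and', 'cloud', 'slow', 'big'] (min_width=18, slack=2)
Line 4: ['snow', 'pencil', 'cloud'] (min_width=17, slack=3)
Total lines: 4

Answer: 4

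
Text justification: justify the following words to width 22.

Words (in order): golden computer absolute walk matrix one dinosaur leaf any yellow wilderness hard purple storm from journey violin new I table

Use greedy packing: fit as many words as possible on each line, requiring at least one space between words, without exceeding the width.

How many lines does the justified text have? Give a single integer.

Answer: 7

Derivation:
Line 1: ['golden', 'computer'] (min_width=15, slack=7)
Line 2: ['absolute', 'walk', 'matrix'] (min_width=20, slack=2)
Line 3: ['one', 'dinosaur', 'leaf', 'any'] (min_width=21, slack=1)
Line 4: ['yellow', 'wilderness', 'hard'] (min_width=22, slack=0)
Line 5: ['purple', 'storm', 'from'] (min_width=17, slack=5)
Line 6: ['journey', 'violin', 'new', 'I'] (min_width=20, slack=2)
Line 7: ['table'] (min_width=5, slack=17)
Total lines: 7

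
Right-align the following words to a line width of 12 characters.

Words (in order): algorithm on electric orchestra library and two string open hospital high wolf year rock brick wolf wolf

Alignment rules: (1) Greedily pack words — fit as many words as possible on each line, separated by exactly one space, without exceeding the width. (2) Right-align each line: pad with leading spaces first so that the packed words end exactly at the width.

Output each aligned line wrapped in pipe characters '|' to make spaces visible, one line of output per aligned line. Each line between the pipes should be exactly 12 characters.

Line 1: ['algorithm', 'on'] (min_width=12, slack=0)
Line 2: ['electric'] (min_width=8, slack=4)
Line 3: ['orchestra'] (min_width=9, slack=3)
Line 4: ['library', 'and'] (min_width=11, slack=1)
Line 5: ['two', 'string'] (min_width=10, slack=2)
Line 6: ['open'] (min_width=4, slack=8)
Line 7: ['hospital'] (min_width=8, slack=4)
Line 8: ['high', 'wolf'] (min_width=9, slack=3)
Line 9: ['year', 'rock'] (min_width=9, slack=3)
Line 10: ['brick', 'wolf'] (min_width=10, slack=2)
Line 11: ['wolf'] (min_width=4, slack=8)

Answer: |algorithm on|
|    electric|
|   orchestra|
| library and|
|  two string|
|        open|
|    hospital|
|   high wolf|
|   year rock|
|  brick wolf|
|        wolf|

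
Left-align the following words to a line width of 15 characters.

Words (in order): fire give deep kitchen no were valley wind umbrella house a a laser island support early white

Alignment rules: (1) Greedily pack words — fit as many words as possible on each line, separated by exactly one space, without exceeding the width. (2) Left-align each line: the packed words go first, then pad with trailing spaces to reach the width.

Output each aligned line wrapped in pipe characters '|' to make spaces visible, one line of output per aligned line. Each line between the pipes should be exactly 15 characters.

Answer: |fire give deep |
|kitchen no were|
|valley wind    |
|umbrella house |
|a a laser      |
|island support |
|early white    |

Derivation:
Line 1: ['fire', 'give', 'deep'] (min_width=14, slack=1)
Line 2: ['kitchen', 'no', 'were'] (min_width=15, slack=0)
Line 3: ['valley', 'wind'] (min_width=11, slack=4)
Line 4: ['umbrella', 'house'] (min_width=14, slack=1)
Line 5: ['a', 'a', 'laser'] (min_width=9, slack=6)
Line 6: ['island', 'support'] (min_width=14, slack=1)
Line 7: ['early', 'white'] (min_width=11, slack=4)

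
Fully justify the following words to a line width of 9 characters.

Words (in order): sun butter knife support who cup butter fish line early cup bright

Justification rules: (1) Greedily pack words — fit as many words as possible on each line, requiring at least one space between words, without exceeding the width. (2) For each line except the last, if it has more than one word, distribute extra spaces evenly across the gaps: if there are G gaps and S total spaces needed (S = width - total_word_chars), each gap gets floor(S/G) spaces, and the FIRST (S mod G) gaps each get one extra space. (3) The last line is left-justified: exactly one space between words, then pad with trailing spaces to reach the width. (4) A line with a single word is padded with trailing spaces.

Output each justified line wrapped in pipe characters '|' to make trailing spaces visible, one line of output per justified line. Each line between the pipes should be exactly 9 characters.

Line 1: ['sun'] (min_width=3, slack=6)
Line 2: ['butter'] (min_width=6, slack=3)
Line 3: ['knife'] (min_width=5, slack=4)
Line 4: ['support'] (min_width=7, slack=2)
Line 5: ['who', 'cup'] (min_width=7, slack=2)
Line 6: ['butter'] (min_width=6, slack=3)
Line 7: ['fish', 'line'] (min_width=9, slack=0)
Line 8: ['early', 'cup'] (min_width=9, slack=0)
Line 9: ['bright'] (min_width=6, slack=3)

Answer: |sun      |
|butter   |
|knife    |
|support  |
|who   cup|
|butter   |
|fish line|
|early cup|
|bright   |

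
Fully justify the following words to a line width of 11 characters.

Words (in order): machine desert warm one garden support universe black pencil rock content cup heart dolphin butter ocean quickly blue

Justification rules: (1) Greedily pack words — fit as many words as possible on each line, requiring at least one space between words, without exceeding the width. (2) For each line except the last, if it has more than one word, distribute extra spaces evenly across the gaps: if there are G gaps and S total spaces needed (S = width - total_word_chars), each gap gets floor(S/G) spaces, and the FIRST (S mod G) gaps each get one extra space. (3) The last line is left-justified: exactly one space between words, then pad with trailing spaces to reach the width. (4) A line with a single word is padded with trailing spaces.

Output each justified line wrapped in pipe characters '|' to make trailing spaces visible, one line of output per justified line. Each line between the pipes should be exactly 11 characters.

Line 1: ['machine'] (min_width=7, slack=4)
Line 2: ['desert', 'warm'] (min_width=11, slack=0)
Line 3: ['one', 'garden'] (min_width=10, slack=1)
Line 4: ['support'] (min_width=7, slack=4)
Line 5: ['universe'] (min_width=8, slack=3)
Line 6: ['black'] (min_width=5, slack=6)
Line 7: ['pencil', 'rock'] (min_width=11, slack=0)
Line 8: ['content', 'cup'] (min_width=11, slack=0)
Line 9: ['heart'] (min_width=5, slack=6)
Line 10: ['dolphin'] (min_width=7, slack=4)
Line 11: ['butter'] (min_width=6, slack=5)
Line 12: ['ocean'] (min_width=5, slack=6)
Line 13: ['quickly'] (min_width=7, slack=4)
Line 14: ['blue'] (min_width=4, slack=7)

Answer: |machine    |
|desert warm|
|one  garden|
|support    |
|universe   |
|black      |
|pencil rock|
|content cup|
|heart      |
|dolphin    |
|butter     |
|ocean      |
|quickly    |
|blue       |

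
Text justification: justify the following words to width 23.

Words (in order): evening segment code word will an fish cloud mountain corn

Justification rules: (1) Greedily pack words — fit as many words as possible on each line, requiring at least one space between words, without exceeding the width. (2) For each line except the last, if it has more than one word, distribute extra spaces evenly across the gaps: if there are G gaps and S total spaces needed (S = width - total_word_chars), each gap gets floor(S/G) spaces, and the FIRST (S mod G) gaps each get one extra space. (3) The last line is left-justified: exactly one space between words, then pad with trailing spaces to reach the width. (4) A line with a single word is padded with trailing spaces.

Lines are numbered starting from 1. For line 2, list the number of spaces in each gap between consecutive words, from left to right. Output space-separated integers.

Answer: 1 1 1 1

Derivation:
Line 1: ['evening', 'segment', 'code'] (min_width=20, slack=3)
Line 2: ['word', 'will', 'an', 'fish', 'cloud'] (min_width=23, slack=0)
Line 3: ['mountain', 'corn'] (min_width=13, slack=10)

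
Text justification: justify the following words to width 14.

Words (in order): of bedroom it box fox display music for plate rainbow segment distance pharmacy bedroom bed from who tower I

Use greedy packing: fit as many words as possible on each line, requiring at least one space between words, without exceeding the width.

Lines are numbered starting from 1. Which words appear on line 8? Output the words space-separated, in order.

Line 1: ['of', 'bedroom', 'it'] (min_width=13, slack=1)
Line 2: ['box', 'fox'] (min_width=7, slack=7)
Line 3: ['display', 'music'] (min_width=13, slack=1)
Line 4: ['for', 'plate'] (min_width=9, slack=5)
Line 5: ['rainbow'] (min_width=7, slack=7)
Line 6: ['segment'] (min_width=7, slack=7)
Line 7: ['distance'] (min_width=8, slack=6)
Line 8: ['pharmacy'] (min_width=8, slack=6)
Line 9: ['bedroom', 'bed'] (min_width=11, slack=3)
Line 10: ['from', 'who', 'tower'] (min_width=14, slack=0)
Line 11: ['I'] (min_width=1, slack=13)

Answer: pharmacy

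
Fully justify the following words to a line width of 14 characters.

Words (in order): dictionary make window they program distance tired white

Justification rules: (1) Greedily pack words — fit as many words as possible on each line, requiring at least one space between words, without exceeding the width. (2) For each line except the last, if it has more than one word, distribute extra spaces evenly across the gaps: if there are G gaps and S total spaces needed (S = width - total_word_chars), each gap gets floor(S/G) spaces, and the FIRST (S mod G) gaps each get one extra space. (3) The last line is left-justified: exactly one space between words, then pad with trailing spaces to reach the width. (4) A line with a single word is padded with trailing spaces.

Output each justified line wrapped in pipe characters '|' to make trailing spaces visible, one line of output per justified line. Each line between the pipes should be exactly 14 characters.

Answer: |dictionary    |
|make    window|
|they   program|
|distance tired|
|white         |

Derivation:
Line 1: ['dictionary'] (min_width=10, slack=4)
Line 2: ['make', 'window'] (min_width=11, slack=3)
Line 3: ['they', 'program'] (min_width=12, slack=2)
Line 4: ['distance', 'tired'] (min_width=14, slack=0)
Line 5: ['white'] (min_width=5, slack=9)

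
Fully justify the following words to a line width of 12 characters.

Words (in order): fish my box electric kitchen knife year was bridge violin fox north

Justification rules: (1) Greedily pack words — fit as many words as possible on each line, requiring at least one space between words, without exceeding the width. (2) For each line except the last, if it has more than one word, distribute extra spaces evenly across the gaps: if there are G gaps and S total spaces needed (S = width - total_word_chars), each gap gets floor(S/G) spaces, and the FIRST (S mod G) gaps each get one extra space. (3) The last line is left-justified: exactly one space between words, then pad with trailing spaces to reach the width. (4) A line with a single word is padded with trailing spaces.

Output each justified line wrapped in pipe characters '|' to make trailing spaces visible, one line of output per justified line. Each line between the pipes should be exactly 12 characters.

Answer: |fish  my box|
|electric    |
|kitchen     |
|knife   year|
|was   bridge|
|violin   fox|
|north       |

Derivation:
Line 1: ['fish', 'my', 'box'] (min_width=11, slack=1)
Line 2: ['electric'] (min_width=8, slack=4)
Line 3: ['kitchen'] (min_width=7, slack=5)
Line 4: ['knife', 'year'] (min_width=10, slack=2)
Line 5: ['was', 'bridge'] (min_width=10, slack=2)
Line 6: ['violin', 'fox'] (min_width=10, slack=2)
Line 7: ['north'] (min_width=5, slack=7)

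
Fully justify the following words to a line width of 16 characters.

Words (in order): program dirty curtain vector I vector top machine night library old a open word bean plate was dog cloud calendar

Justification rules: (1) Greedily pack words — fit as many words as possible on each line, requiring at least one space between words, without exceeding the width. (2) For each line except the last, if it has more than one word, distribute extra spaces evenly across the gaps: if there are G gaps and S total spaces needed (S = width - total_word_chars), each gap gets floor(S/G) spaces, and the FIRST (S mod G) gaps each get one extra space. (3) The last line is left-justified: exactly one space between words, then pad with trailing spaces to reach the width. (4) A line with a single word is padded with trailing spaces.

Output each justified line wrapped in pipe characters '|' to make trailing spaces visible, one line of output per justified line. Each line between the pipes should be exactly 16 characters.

Answer: |program    dirty|
|curtain vector I|
|vector       top|
|machine    night|
|library   old  a|
|open  word  bean|
|plate   was  dog|
|cloud calendar  |

Derivation:
Line 1: ['program', 'dirty'] (min_width=13, slack=3)
Line 2: ['curtain', 'vector', 'I'] (min_width=16, slack=0)
Line 3: ['vector', 'top'] (min_width=10, slack=6)
Line 4: ['machine', 'night'] (min_width=13, slack=3)
Line 5: ['library', 'old', 'a'] (min_width=13, slack=3)
Line 6: ['open', 'word', 'bean'] (min_width=14, slack=2)
Line 7: ['plate', 'was', 'dog'] (min_width=13, slack=3)
Line 8: ['cloud', 'calendar'] (min_width=14, slack=2)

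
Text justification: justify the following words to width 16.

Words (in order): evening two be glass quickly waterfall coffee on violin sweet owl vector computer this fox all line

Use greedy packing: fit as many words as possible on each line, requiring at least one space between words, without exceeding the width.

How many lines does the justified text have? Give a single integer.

Line 1: ['evening', 'two', 'be'] (min_width=14, slack=2)
Line 2: ['glass', 'quickly'] (min_width=13, slack=3)
Line 3: ['waterfall', 'coffee'] (min_width=16, slack=0)
Line 4: ['on', 'violin', 'sweet'] (min_width=15, slack=1)
Line 5: ['owl', 'vector'] (min_width=10, slack=6)
Line 6: ['computer', 'this'] (min_width=13, slack=3)
Line 7: ['fox', 'all', 'line'] (min_width=12, slack=4)
Total lines: 7

Answer: 7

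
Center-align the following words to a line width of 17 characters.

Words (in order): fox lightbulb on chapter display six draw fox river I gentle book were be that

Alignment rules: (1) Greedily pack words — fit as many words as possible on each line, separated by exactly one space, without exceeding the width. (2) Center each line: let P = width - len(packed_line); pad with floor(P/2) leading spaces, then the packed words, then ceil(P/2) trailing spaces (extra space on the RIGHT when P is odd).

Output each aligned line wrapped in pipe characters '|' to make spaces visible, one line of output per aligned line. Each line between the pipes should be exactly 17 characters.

Answer: |fox lightbulb on |
| chapter display |
|  six draw fox   |
| river I gentle  |
|book were be that|

Derivation:
Line 1: ['fox', 'lightbulb', 'on'] (min_width=16, slack=1)
Line 2: ['chapter', 'display'] (min_width=15, slack=2)
Line 3: ['six', 'draw', 'fox'] (min_width=12, slack=5)
Line 4: ['river', 'I', 'gentle'] (min_width=14, slack=3)
Line 5: ['book', 'were', 'be', 'that'] (min_width=17, slack=0)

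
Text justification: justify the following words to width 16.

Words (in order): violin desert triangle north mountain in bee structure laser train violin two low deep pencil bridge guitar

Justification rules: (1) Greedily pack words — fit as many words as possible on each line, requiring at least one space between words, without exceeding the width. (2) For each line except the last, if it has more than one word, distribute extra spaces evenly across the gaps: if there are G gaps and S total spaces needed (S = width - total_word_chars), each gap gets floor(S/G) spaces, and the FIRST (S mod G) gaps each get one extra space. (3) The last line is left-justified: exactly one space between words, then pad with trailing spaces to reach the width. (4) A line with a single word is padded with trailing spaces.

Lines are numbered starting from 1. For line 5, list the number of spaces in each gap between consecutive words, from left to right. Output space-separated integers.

Answer: 1 1

Derivation:
Line 1: ['violin', 'desert'] (min_width=13, slack=3)
Line 2: ['triangle', 'north'] (min_width=14, slack=2)
Line 3: ['mountain', 'in', 'bee'] (min_width=15, slack=1)
Line 4: ['structure', 'laser'] (min_width=15, slack=1)
Line 5: ['train', 'violin', 'two'] (min_width=16, slack=0)
Line 6: ['low', 'deep', 'pencil'] (min_width=15, slack=1)
Line 7: ['bridge', 'guitar'] (min_width=13, slack=3)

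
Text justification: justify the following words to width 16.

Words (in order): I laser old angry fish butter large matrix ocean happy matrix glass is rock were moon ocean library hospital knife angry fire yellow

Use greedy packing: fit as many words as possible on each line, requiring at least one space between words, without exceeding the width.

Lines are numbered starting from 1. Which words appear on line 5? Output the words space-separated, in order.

Answer: happy matrix

Derivation:
Line 1: ['I', 'laser', 'old'] (min_width=11, slack=5)
Line 2: ['angry', 'fish'] (min_width=10, slack=6)
Line 3: ['butter', 'large'] (min_width=12, slack=4)
Line 4: ['matrix', 'ocean'] (min_width=12, slack=4)
Line 5: ['happy', 'matrix'] (min_width=12, slack=4)
Line 6: ['glass', 'is', 'rock'] (min_width=13, slack=3)
Line 7: ['were', 'moon', 'ocean'] (min_width=15, slack=1)
Line 8: ['library', 'hospital'] (min_width=16, slack=0)
Line 9: ['knife', 'angry', 'fire'] (min_width=16, slack=0)
Line 10: ['yellow'] (min_width=6, slack=10)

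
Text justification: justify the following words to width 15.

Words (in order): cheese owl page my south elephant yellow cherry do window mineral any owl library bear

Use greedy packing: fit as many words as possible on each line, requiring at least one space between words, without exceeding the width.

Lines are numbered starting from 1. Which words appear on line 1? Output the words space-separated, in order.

Answer: cheese owl page

Derivation:
Line 1: ['cheese', 'owl', 'page'] (min_width=15, slack=0)
Line 2: ['my', 'south'] (min_width=8, slack=7)
Line 3: ['elephant', 'yellow'] (min_width=15, slack=0)
Line 4: ['cherry', 'do'] (min_width=9, slack=6)
Line 5: ['window', 'mineral'] (min_width=14, slack=1)
Line 6: ['any', 'owl', 'library'] (min_width=15, slack=0)
Line 7: ['bear'] (min_width=4, slack=11)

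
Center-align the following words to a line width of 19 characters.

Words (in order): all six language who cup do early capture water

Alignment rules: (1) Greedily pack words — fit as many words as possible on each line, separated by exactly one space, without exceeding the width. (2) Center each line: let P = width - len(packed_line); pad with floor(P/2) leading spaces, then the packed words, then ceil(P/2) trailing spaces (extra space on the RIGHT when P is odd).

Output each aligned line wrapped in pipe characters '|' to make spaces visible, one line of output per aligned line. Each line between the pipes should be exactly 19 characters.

Answer: | all six language  |
| who cup do early  |
|   capture water   |

Derivation:
Line 1: ['all', 'six', 'language'] (min_width=16, slack=3)
Line 2: ['who', 'cup', 'do', 'early'] (min_width=16, slack=3)
Line 3: ['capture', 'water'] (min_width=13, slack=6)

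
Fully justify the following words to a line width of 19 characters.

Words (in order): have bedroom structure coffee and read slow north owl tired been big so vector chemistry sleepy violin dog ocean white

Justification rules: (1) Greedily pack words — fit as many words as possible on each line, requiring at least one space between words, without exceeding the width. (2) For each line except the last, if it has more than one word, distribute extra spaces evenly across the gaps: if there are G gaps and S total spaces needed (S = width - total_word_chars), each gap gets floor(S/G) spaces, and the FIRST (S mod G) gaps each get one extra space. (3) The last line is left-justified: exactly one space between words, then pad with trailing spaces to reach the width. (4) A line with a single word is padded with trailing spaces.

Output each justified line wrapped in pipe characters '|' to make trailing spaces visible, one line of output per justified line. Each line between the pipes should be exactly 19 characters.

Answer: |have        bedroom|
|structure    coffee|
|and read slow north|
|owl  tired been big|
|so vector chemistry|
|sleepy  violin  dog|
|ocean white        |

Derivation:
Line 1: ['have', 'bedroom'] (min_width=12, slack=7)
Line 2: ['structure', 'coffee'] (min_width=16, slack=3)
Line 3: ['and', 'read', 'slow', 'north'] (min_width=19, slack=0)
Line 4: ['owl', 'tired', 'been', 'big'] (min_width=18, slack=1)
Line 5: ['so', 'vector', 'chemistry'] (min_width=19, slack=0)
Line 6: ['sleepy', 'violin', 'dog'] (min_width=17, slack=2)
Line 7: ['ocean', 'white'] (min_width=11, slack=8)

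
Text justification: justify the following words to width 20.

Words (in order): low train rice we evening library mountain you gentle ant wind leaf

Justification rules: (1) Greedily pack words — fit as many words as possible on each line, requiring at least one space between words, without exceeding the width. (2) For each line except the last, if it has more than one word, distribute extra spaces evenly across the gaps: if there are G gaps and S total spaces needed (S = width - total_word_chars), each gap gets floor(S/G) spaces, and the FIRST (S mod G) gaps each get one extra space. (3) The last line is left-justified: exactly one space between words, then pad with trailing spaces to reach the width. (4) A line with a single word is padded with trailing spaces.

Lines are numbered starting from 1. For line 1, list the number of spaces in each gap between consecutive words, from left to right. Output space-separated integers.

Answer: 2 2 2

Derivation:
Line 1: ['low', 'train', 'rice', 'we'] (min_width=17, slack=3)
Line 2: ['evening', 'library'] (min_width=15, slack=5)
Line 3: ['mountain', 'you', 'gentle'] (min_width=19, slack=1)
Line 4: ['ant', 'wind', 'leaf'] (min_width=13, slack=7)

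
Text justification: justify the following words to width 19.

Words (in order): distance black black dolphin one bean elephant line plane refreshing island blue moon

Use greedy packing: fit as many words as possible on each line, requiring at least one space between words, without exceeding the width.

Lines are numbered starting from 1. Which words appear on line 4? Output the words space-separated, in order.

Answer: plane refreshing

Derivation:
Line 1: ['distance', 'black'] (min_width=14, slack=5)
Line 2: ['black', 'dolphin', 'one'] (min_width=17, slack=2)
Line 3: ['bean', 'elephant', 'line'] (min_width=18, slack=1)
Line 4: ['plane', 'refreshing'] (min_width=16, slack=3)
Line 5: ['island', 'blue', 'moon'] (min_width=16, slack=3)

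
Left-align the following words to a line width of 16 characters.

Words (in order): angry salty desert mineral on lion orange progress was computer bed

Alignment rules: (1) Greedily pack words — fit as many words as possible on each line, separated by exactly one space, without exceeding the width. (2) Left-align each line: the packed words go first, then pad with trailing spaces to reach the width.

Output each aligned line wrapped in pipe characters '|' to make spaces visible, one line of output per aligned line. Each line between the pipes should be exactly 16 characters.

Answer: |angry salty     |
|desert mineral  |
|on lion orange  |
|progress was    |
|computer bed    |

Derivation:
Line 1: ['angry', 'salty'] (min_width=11, slack=5)
Line 2: ['desert', 'mineral'] (min_width=14, slack=2)
Line 3: ['on', 'lion', 'orange'] (min_width=14, slack=2)
Line 4: ['progress', 'was'] (min_width=12, slack=4)
Line 5: ['computer', 'bed'] (min_width=12, slack=4)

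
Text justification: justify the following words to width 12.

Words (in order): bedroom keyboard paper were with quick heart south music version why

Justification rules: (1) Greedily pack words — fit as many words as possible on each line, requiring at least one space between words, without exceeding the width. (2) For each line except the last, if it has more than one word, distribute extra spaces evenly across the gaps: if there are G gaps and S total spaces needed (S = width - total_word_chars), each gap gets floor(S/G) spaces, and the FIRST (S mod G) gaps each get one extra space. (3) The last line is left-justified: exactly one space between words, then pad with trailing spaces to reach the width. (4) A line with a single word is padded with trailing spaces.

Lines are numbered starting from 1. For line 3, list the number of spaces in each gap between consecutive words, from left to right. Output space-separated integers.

Line 1: ['bedroom'] (min_width=7, slack=5)
Line 2: ['keyboard'] (min_width=8, slack=4)
Line 3: ['paper', 'were'] (min_width=10, slack=2)
Line 4: ['with', 'quick'] (min_width=10, slack=2)
Line 5: ['heart', 'south'] (min_width=11, slack=1)
Line 6: ['music'] (min_width=5, slack=7)
Line 7: ['version', 'why'] (min_width=11, slack=1)

Answer: 3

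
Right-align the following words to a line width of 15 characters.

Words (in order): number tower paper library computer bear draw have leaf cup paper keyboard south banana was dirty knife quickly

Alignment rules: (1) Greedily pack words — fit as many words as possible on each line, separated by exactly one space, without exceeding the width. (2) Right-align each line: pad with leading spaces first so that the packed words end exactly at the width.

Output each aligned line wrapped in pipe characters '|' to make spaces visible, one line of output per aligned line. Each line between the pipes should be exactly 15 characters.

Answer: |   number tower|
|  paper library|
|  computer bear|
| draw have leaf|
|      cup paper|
| keyboard south|
|     banana was|
|    dirty knife|
|        quickly|

Derivation:
Line 1: ['number', 'tower'] (min_width=12, slack=3)
Line 2: ['paper', 'library'] (min_width=13, slack=2)
Line 3: ['computer', 'bear'] (min_width=13, slack=2)
Line 4: ['draw', 'have', 'leaf'] (min_width=14, slack=1)
Line 5: ['cup', 'paper'] (min_width=9, slack=6)
Line 6: ['keyboard', 'south'] (min_width=14, slack=1)
Line 7: ['banana', 'was'] (min_width=10, slack=5)
Line 8: ['dirty', 'knife'] (min_width=11, slack=4)
Line 9: ['quickly'] (min_width=7, slack=8)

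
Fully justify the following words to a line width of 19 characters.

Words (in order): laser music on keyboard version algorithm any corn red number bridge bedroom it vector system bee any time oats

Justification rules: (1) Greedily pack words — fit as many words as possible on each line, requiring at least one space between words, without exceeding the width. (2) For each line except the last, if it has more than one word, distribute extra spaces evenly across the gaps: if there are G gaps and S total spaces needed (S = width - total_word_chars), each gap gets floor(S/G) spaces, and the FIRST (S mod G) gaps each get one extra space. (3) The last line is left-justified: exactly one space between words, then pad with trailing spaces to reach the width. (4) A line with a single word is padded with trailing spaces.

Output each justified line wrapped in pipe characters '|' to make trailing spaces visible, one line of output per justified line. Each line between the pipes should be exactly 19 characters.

Line 1: ['laser', 'music', 'on'] (min_width=14, slack=5)
Line 2: ['keyboard', 'version'] (min_width=16, slack=3)
Line 3: ['algorithm', 'any', 'corn'] (min_width=18, slack=1)
Line 4: ['red', 'number', 'bridge'] (min_width=17, slack=2)
Line 5: ['bedroom', 'it', 'vector'] (min_width=17, slack=2)
Line 6: ['system', 'bee', 'any', 'time'] (min_width=19, slack=0)
Line 7: ['oats'] (min_width=4, slack=15)

Answer: |laser    music   on|
|keyboard    version|
|algorithm  any corn|
|red  number  bridge|
|bedroom  it  vector|
|system bee any time|
|oats               |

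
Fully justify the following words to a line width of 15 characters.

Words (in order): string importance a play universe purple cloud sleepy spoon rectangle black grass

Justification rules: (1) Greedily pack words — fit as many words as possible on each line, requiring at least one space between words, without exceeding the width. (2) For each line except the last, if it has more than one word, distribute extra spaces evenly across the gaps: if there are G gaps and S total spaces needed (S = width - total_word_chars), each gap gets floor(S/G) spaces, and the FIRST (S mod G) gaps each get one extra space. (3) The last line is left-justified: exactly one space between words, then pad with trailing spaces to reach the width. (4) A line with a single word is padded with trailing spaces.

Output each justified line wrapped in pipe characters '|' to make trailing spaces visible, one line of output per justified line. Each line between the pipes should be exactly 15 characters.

Answer: |string         |
|importance    a|
|play   universe|
|purple    cloud|
|sleepy    spoon|
|rectangle black|
|grass          |

Derivation:
Line 1: ['string'] (min_width=6, slack=9)
Line 2: ['importance', 'a'] (min_width=12, slack=3)
Line 3: ['play', 'universe'] (min_width=13, slack=2)
Line 4: ['purple', 'cloud'] (min_width=12, slack=3)
Line 5: ['sleepy', 'spoon'] (min_width=12, slack=3)
Line 6: ['rectangle', 'black'] (min_width=15, slack=0)
Line 7: ['grass'] (min_width=5, slack=10)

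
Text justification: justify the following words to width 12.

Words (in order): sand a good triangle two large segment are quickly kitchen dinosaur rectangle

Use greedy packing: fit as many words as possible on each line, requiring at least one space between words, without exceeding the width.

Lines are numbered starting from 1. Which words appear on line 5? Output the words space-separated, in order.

Line 1: ['sand', 'a', 'good'] (min_width=11, slack=1)
Line 2: ['triangle', 'two'] (min_width=12, slack=0)
Line 3: ['large'] (min_width=5, slack=7)
Line 4: ['segment', 'are'] (min_width=11, slack=1)
Line 5: ['quickly'] (min_width=7, slack=5)
Line 6: ['kitchen'] (min_width=7, slack=5)
Line 7: ['dinosaur'] (min_width=8, slack=4)
Line 8: ['rectangle'] (min_width=9, slack=3)

Answer: quickly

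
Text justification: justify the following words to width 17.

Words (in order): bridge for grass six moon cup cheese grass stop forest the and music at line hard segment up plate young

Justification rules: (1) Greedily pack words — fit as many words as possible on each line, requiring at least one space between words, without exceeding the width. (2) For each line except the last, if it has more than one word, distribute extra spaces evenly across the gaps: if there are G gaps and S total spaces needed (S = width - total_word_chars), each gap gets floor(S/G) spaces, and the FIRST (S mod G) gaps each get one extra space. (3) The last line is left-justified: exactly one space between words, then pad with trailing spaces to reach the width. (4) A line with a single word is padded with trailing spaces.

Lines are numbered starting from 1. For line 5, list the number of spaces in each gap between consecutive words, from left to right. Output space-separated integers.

Answer: 3 3

Derivation:
Line 1: ['bridge', 'for', 'grass'] (min_width=16, slack=1)
Line 2: ['six', 'moon', 'cup'] (min_width=12, slack=5)
Line 3: ['cheese', 'grass', 'stop'] (min_width=17, slack=0)
Line 4: ['forest', 'the', 'and'] (min_width=14, slack=3)
Line 5: ['music', 'at', 'line'] (min_width=13, slack=4)
Line 6: ['hard', 'segment', 'up'] (min_width=15, slack=2)
Line 7: ['plate', 'young'] (min_width=11, slack=6)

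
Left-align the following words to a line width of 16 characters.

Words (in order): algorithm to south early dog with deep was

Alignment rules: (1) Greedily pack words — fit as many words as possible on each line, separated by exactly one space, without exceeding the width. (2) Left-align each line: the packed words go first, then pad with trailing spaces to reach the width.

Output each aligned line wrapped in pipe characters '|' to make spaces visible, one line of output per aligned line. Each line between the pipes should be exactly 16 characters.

Line 1: ['algorithm', 'to'] (min_width=12, slack=4)
Line 2: ['south', 'early', 'dog'] (min_width=15, slack=1)
Line 3: ['with', 'deep', 'was'] (min_width=13, slack=3)

Answer: |algorithm to    |
|south early dog |
|with deep was   |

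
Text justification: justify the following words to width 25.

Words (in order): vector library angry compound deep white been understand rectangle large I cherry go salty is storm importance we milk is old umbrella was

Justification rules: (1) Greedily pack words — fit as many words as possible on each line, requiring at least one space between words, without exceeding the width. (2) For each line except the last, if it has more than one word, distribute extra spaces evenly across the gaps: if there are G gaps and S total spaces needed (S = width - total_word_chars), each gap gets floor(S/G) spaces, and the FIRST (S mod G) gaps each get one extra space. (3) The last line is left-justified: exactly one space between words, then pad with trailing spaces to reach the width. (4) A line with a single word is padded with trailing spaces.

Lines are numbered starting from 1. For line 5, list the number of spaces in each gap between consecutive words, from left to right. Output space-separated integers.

Answer: 2 2 2

Derivation:
Line 1: ['vector', 'library', 'angry'] (min_width=20, slack=5)
Line 2: ['compound', 'deep', 'white', 'been'] (min_width=24, slack=1)
Line 3: ['understand', 'rectangle'] (min_width=20, slack=5)
Line 4: ['large', 'I', 'cherry', 'go', 'salty'] (min_width=23, slack=2)
Line 5: ['is', 'storm', 'importance', 'we'] (min_width=22, slack=3)
Line 6: ['milk', 'is', 'old', 'umbrella', 'was'] (min_width=24, slack=1)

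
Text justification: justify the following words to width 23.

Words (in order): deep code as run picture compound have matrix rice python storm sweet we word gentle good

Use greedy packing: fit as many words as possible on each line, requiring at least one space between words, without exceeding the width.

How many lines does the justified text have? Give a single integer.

Answer: 5

Derivation:
Line 1: ['deep', 'code', 'as', 'run'] (min_width=16, slack=7)
Line 2: ['picture', 'compound', 'have'] (min_width=21, slack=2)
Line 3: ['matrix', 'rice', 'python'] (min_width=18, slack=5)
Line 4: ['storm', 'sweet', 'we', 'word'] (min_width=19, slack=4)
Line 5: ['gentle', 'good'] (min_width=11, slack=12)
Total lines: 5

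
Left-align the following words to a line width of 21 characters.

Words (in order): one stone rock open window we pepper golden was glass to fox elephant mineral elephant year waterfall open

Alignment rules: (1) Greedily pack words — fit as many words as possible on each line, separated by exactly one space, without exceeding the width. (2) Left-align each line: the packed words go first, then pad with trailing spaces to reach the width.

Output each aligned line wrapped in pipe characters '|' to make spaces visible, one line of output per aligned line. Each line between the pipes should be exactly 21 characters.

Answer: |one stone rock open  |
|window we pepper     |
|golden was glass to  |
|fox elephant mineral |
|elephant year        |
|waterfall open       |

Derivation:
Line 1: ['one', 'stone', 'rock', 'open'] (min_width=19, slack=2)
Line 2: ['window', 'we', 'pepper'] (min_width=16, slack=5)
Line 3: ['golden', 'was', 'glass', 'to'] (min_width=19, slack=2)
Line 4: ['fox', 'elephant', 'mineral'] (min_width=20, slack=1)
Line 5: ['elephant', 'year'] (min_width=13, slack=8)
Line 6: ['waterfall', 'open'] (min_width=14, slack=7)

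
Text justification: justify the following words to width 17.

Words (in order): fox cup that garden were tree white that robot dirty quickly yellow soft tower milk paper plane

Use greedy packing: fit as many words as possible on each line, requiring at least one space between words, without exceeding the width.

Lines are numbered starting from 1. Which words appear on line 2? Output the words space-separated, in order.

Line 1: ['fox', 'cup', 'that'] (min_width=12, slack=5)
Line 2: ['garden', 'were', 'tree'] (min_width=16, slack=1)
Line 3: ['white', 'that', 'robot'] (min_width=16, slack=1)
Line 4: ['dirty', 'quickly'] (min_width=13, slack=4)
Line 5: ['yellow', 'soft', 'tower'] (min_width=17, slack=0)
Line 6: ['milk', 'paper', 'plane'] (min_width=16, slack=1)

Answer: garden were tree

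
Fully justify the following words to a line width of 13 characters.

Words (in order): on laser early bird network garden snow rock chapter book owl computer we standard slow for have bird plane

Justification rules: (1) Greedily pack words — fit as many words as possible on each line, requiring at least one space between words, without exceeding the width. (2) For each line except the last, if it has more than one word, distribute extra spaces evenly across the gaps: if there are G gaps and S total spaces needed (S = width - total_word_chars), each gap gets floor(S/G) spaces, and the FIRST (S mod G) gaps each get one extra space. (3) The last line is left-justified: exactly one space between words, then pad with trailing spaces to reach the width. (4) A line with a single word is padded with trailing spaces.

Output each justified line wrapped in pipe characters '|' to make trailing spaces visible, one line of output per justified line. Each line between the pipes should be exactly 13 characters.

Answer: |on      laser|
|early    bird|
|network      |
|garden   snow|
|rock  chapter|
|book      owl|
|computer   we|
|standard slow|
|for have bird|
|plane        |

Derivation:
Line 1: ['on', 'laser'] (min_width=8, slack=5)
Line 2: ['early', 'bird'] (min_width=10, slack=3)
Line 3: ['network'] (min_width=7, slack=6)
Line 4: ['garden', 'snow'] (min_width=11, slack=2)
Line 5: ['rock', 'chapter'] (min_width=12, slack=1)
Line 6: ['book', 'owl'] (min_width=8, slack=5)
Line 7: ['computer', 'we'] (min_width=11, slack=2)
Line 8: ['standard', 'slow'] (min_width=13, slack=0)
Line 9: ['for', 'have', 'bird'] (min_width=13, slack=0)
Line 10: ['plane'] (min_width=5, slack=8)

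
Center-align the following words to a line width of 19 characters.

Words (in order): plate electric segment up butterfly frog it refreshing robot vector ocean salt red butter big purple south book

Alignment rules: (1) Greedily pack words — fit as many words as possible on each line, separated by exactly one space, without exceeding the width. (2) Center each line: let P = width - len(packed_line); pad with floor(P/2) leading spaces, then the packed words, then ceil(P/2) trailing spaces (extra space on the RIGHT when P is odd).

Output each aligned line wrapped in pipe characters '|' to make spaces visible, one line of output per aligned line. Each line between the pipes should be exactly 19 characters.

Line 1: ['plate', 'electric'] (min_width=14, slack=5)
Line 2: ['segment', 'up'] (min_width=10, slack=9)
Line 3: ['butterfly', 'frog', 'it'] (min_width=17, slack=2)
Line 4: ['refreshing', 'robot'] (min_width=16, slack=3)
Line 5: ['vector', 'ocean', 'salt'] (min_width=17, slack=2)
Line 6: ['red', 'butter', 'big'] (min_width=14, slack=5)
Line 7: ['purple', 'south', 'book'] (min_width=17, slack=2)

Answer: |  plate electric   |
|    segment up     |
| butterfly frog it |
| refreshing robot  |
| vector ocean salt |
|  red butter big   |
| purple south book |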